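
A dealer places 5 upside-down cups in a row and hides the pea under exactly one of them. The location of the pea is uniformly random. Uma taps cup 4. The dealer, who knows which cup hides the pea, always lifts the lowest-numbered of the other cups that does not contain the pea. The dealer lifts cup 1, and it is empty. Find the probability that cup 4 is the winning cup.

1/4

Apply Bayes' rule, conditioning on where the pea actually is.
If it is under cup 1 (prior 1/5): the dealer opened cup 1, so this case is ruled out; weight (1/5)·0 = 0.
If it is under any of cups 2, 3, 4, and 5 (prior 1/5 each): cup 1 is the lowest-numbered option available, probability 1; weight (1/5)·1 = 1/5 each.
The weights sum to 4/5.
So P(the pea under cup 4 | the dealer opened cup 1) = (1/5) / (4/5) = 1/4.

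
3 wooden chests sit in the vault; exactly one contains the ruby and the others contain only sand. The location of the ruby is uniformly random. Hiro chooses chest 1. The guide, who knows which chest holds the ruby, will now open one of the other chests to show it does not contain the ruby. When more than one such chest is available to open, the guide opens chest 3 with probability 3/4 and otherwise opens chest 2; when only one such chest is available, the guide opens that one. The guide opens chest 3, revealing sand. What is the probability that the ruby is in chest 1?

Condition on the true location of the ruby.
If it is in chest 1 (prior 1/3): chest 3 is available, opened with probability 3/4; weight (1/3)·(3/4) = 1/4.
If it is in chest 2 (prior 1/3): only chest 3 is available, probability 1; weight (1/3)·1 = 1/3.
If it is in chest 3 (prior 1/3): the guide opened chest 3, so this case is ruled out; weight (1/3)·0 = 0.
The weights sum to 7/12.
So P(the ruby in chest 1 | the guide opened chest 3) = (1/4) / (7/12) = 3/7.

3/7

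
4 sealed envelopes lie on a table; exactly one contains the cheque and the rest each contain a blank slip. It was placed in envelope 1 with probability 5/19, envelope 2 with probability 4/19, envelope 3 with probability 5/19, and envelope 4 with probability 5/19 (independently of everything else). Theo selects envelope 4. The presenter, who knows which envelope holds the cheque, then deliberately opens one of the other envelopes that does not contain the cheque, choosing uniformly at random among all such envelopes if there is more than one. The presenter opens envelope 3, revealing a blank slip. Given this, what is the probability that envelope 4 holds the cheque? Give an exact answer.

Consider each possible location of the cheque in turn.
If it is in envelope 1 (prior 5/19): the presenter has 2 equally likely choices, so probability 1/2; weight (5/19)·(1/2) = 5/38.
If it is in envelope 2 (prior 4/19): the presenter has 2 equally likely choices, so probability 1/2; weight (4/19)·(1/2) = 2/19.
If it is in envelope 3 (prior 5/19): the presenter opened envelope 3, so this case is ruled out; weight (5/19)·0 = 0.
If it is in envelope 4 (prior 5/19): the presenter has 3 equally likely choices, so probability 1/3; weight (5/19)·(1/3) = 5/57.
The weights sum to 37/114.
So P(the cheque in envelope 4 | the presenter opened envelope 3) = (5/57) / (37/114) = 10/37.

10/37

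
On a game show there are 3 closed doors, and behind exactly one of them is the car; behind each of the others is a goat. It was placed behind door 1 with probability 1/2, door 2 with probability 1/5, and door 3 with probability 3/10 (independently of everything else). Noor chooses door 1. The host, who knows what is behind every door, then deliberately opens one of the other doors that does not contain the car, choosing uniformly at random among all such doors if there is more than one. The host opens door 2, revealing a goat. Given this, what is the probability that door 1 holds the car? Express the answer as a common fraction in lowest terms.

Apply Bayes' rule, conditioning on where the car actually is.
If it is behind door 1 (prior 1/2): the host has 2 equally likely choices, so probability 1/2; weight (1/2)·(1/2) = 1/4.
If it is behind door 2 (prior 1/5): the host opened door 2, so this case is ruled out; weight (1/5)·0 = 0.
If it is behind door 3 (prior 3/10): the host has no choice, probability 1; weight (3/10)·1 = 3/10.
The weights sum to 11/20.
So P(the car behind door 1 | the host opened door 2) = (1/4) / (11/20) = 5/11.

5/11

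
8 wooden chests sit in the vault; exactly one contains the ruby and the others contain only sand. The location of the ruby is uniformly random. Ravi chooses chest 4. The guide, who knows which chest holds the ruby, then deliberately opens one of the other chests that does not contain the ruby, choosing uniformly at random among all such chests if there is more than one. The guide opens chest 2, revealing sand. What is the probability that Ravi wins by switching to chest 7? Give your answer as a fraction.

Apply Bayes' rule, conditioning on where the ruby actually is.
If it is in any of chests 1, 3, 5, 6, 7, and 8 (prior 1/8 each): the guide has 6 equally likely choices, so probability 1/6; weight (1/8)·(1/6) = 1/48 each.
If it is in chest 2 (prior 1/8): the guide opened chest 2, so this case is ruled out; weight (1/8)·0 = 0.
If it is in chest 4 (prior 1/8): the guide has 7 equally likely choices, so probability 1/7; weight (1/8)·(1/7) = 1/56.
The weights sum to 1/7.
So P(the ruby in chest 7 | the guide opened chest 2) = (1/48) / (1/7) = 7/48.

7/48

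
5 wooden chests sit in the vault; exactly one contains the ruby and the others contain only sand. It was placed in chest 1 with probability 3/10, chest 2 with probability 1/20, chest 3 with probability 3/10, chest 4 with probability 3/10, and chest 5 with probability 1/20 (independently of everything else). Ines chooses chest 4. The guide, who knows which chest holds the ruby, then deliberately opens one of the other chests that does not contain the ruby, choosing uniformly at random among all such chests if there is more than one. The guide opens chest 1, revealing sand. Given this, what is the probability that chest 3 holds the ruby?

Apply Bayes' rule, conditioning on where the ruby actually is.
If it is in chest 1 (prior 3/10): the guide opened chest 1, so this case is ruled out; weight (3/10)·0 = 0.
If it is in either of chests 2 and 5 (prior 1/20 each): the guide has 3 equally likely choices, so probability 1/3; weight (1/20)·(1/3) = 1/60 each.
If it is in chest 3 (prior 3/10): the guide has 3 equally likely choices, so probability 1/3; weight (3/10)·(1/3) = 1/10.
If it is in chest 4 (prior 3/10): the guide has 4 equally likely choices, so probability 1/4; weight (3/10)·(1/4) = 3/40.
The weights sum to 5/24.
So P(the ruby in chest 3 | the guide opened chest 1) = (1/10) / (5/24) = 12/25.

12/25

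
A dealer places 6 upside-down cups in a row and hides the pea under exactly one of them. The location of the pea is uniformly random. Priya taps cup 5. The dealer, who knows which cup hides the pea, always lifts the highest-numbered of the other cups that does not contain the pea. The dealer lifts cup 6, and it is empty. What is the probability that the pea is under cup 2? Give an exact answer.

Consider each possible location of the pea in turn.
If it is under any of cups 1, 2, 3, 4, and 5 (prior 1/6 each): cup 6 is the highest-numbered option available, probability 1; weight (1/6)·1 = 1/6 each.
If it is under cup 6 (prior 1/6): the dealer opened cup 6, so this case is ruled out; weight (1/6)·0 = 0.
The weights sum to 5/6.
So P(the pea under cup 2 | the dealer opened cup 6) = (1/6) / (5/6) = 1/5.

1/5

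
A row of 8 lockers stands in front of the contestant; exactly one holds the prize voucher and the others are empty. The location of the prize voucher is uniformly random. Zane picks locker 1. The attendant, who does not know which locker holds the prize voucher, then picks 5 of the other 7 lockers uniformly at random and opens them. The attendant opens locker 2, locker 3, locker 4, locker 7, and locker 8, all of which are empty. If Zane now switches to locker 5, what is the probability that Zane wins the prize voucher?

Condition on the true location of the prize voucher.
If it is in any of lockers 1, 5, and 6 (prior 1/8 each): the attendant picks exactly this set with probability 1/21 regardless, and none is the prize; weight (1/8)·(1/21) = 1/168 each.
If it is in any of lockers 2, 3, 4, 7, and 8 (prior 1/8 each): that locker was opened and seen not to hold the prize — ruled out; weight (1/8)·0 = 0 each.
The weights sum to 1/56.
So P(the prize voucher in locker 5 | the attendant opened locker 2, locker 3, locker 4, locker 7, and locker 8) = (1/168) / (1/56) = 1/3.

1/3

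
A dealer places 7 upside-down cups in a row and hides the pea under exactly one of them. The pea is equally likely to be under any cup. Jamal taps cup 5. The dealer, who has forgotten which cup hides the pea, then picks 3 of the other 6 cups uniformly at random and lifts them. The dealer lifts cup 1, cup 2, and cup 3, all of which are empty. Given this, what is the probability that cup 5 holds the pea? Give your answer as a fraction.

1/4

Because the dealer chose which cups to lift without knowing where the pea is, the choice is independent of the prize location. Learning that none of the 3 opened cups holds the pea simply rules out those 3 locations and leaves the remaining 4 cups still equally likely by symmetry.
So P(the pea under cup 5) = 1/4.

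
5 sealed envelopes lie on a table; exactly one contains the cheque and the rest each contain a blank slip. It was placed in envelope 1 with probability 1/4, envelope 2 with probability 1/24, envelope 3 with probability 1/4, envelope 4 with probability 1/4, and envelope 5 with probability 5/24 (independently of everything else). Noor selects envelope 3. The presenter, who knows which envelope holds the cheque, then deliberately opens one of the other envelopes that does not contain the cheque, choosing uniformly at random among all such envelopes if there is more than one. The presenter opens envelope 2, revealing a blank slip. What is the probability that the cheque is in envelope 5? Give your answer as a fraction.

10/43

Condition on the true location of the cheque.
If it is in either of envelopes 1 and 4 (prior 1/4 each): the presenter has 3 equally likely choices, so probability 1/3; weight (1/4)·(1/3) = 1/12 each.
If it is in envelope 2 (prior 1/24): the presenter opened envelope 2, so this case is ruled out; weight (1/24)·0 = 0.
If it is in envelope 3 (prior 1/4): the presenter has 4 equally likely choices, so probability 1/4; weight (1/4)·(1/4) = 1/16.
If it is in envelope 5 (prior 5/24): the presenter has 3 equally likely choices, so probability 1/3; weight (5/24)·(1/3) = 5/72.
The weights sum to 43/144.
So P(the cheque in envelope 5 | the presenter opened envelope 2) = (5/72) / (43/144) = 10/43.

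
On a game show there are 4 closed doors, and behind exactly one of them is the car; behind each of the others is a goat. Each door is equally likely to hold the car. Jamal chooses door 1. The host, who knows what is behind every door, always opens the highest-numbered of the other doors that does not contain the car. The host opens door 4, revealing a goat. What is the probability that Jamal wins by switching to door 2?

Consider each possible location of the car in turn.
If it is behind any of doors 1, 2, and 3 (prior 1/4 each): door 4 is the highest-numbered option available, probability 1; weight (1/4)·1 = 1/4 each.
If it is behind door 4 (prior 1/4): the host opened door 4, so this case is ruled out; weight (1/4)·0 = 0.
The weights sum to 3/4.
So P(the car behind door 2 | the host opened door 4) = (1/4) / (3/4) = 1/3.

1/3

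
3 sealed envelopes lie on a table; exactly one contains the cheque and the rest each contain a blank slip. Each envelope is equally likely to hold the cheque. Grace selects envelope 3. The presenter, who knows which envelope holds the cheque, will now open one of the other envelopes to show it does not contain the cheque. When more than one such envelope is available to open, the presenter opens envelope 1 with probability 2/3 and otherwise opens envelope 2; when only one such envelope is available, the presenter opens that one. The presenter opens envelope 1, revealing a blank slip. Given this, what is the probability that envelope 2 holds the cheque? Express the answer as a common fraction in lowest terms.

Condition on the true location of the cheque.
If it is in envelope 1 (prior 1/3): the presenter opened envelope 1, so this case is ruled out; weight (1/3)·0 = 0.
If it is in envelope 2 (prior 1/3): only envelope 1 is available, probability 1; weight (1/3)·1 = 1/3.
If it is in envelope 3 (prior 1/3): envelope 1 is available, opened with probability 2/3; weight (1/3)·(2/3) = 2/9.
The weights sum to 5/9.
So P(the cheque in envelope 2 | the presenter opened envelope 1) = (1/3) / (5/9) = 3/5.

3/5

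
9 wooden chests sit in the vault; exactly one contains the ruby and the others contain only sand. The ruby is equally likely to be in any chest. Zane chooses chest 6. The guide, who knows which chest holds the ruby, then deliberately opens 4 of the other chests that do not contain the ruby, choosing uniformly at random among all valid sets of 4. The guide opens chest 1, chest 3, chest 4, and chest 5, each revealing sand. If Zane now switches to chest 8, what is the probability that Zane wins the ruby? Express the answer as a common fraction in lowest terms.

2/9

Condition on the true location of the ruby.
If it is in any of chests 1, 3, 4, and 5 (prior 1/9 each): that chest was opened and seen not to hold the prize — ruled out; weight (1/9)·0 = 0 each.
If it is in any of chests 2, 7, 8, and 9 (prior 1/9 each): the guide has 35 equally likely choices, so probability 1/35; weight (1/9)·(1/35) = 1/315 each.
If it is in chest 6 (prior 1/9): the guide has 70 equally likely choices, so probability 1/70; weight (1/9)·(1/70) = 1/630.
The weights sum to 1/70.
So P(the ruby in chest 8 | the guide opened chest 1, chest 3, chest 4, and chest 5) = (1/315) / (1/70) = 2/9.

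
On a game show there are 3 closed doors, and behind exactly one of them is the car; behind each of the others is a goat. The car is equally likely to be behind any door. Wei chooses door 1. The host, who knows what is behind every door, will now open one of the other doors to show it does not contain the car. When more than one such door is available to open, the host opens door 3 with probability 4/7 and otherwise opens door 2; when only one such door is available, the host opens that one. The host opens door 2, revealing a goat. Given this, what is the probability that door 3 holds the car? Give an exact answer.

Apply Bayes' rule, conditioning on where the car actually is.
If it is behind door 1 (prior 1/3): door 3 is available but not opened, probability 3/7; weight (1/3)·(3/7) = 1/7.
If it is behind door 2 (prior 1/3): the host opened door 2, so this case is ruled out; weight (1/3)·0 = 0.
If it is behind door 3 (prior 1/3): only door 2 is available, probability 1; weight (1/3)·1 = 1/3.
The weights sum to 10/21.
So P(the car behind door 3 | the host opened door 2) = (1/3) / (10/21) = 7/10.

7/10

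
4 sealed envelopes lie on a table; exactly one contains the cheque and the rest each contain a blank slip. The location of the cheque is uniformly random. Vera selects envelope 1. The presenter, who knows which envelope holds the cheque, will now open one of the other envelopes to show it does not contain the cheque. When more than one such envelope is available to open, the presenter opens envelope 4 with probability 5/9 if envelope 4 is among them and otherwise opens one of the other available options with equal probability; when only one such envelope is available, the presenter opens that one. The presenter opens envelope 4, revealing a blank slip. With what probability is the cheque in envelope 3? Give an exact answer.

1/3

Consider each possible location of the cheque in turn.
If it is in any of envelopes 1, 2, and 3 (prior 1/4 each): envelope 4 is available, opened with probability 5/9; weight (1/4)·(5/9) = 5/36 each.
If it is in envelope 4 (prior 1/4): the presenter opened envelope 4, so this case is ruled out; weight (1/4)·0 = 0.
The weights sum to 5/12.
So P(the cheque in envelope 3 | the presenter opened envelope 4) = (5/36) / (5/12) = 1/3.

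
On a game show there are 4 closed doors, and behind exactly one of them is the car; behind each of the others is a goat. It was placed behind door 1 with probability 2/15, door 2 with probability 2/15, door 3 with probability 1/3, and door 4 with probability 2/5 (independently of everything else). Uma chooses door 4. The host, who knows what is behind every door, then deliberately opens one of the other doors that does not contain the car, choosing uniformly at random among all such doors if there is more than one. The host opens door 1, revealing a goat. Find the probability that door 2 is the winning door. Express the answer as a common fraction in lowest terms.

Consider each possible location of the car in turn.
If it is behind door 1 (prior 2/15): the host opened door 1, so this case is ruled out; weight (2/15)·0 = 0.
If it is behind door 2 (prior 2/15): the host has 2 equally likely choices, so probability 1/2; weight (2/15)·(1/2) = 1/15.
If it is behind door 3 (prior 1/3): the host has 2 equally likely choices, so probability 1/2; weight (1/3)·(1/2) = 1/6.
If it is behind door 4 (prior 2/5): the host has 3 equally likely choices, so probability 1/3; weight (2/5)·(1/3) = 2/15.
The weights sum to 11/30.
So P(the car behind door 2 | the host opened door 1) = (1/15) / (11/30) = 2/11.

2/11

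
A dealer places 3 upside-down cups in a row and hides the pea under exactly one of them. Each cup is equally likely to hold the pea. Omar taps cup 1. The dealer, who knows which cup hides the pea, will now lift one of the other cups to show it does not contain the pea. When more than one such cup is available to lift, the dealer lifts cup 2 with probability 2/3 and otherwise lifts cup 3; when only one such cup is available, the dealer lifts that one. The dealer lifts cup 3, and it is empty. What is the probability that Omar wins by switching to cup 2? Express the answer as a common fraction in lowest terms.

3/4

Consider each possible location of the pea in turn.
If it is under cup 1 (prior 1/3): cup 2 is available but not opened, probability 1/3; weight (1/3)·(1/3) = 1/9.
If it is under cup 2 (prior 1/3): only cup 3 is available, probability 1; weight (1/3)·1 = 1/3.
If it is under cup 3 (prior 1/3): the dealer opened cup 3, so this case is ruled out; weight (1/3)·0 = 0.
The weights sum to 4/9.
So P(the pea under cup 2 | the dealer opened cup 3) = (1/3) / (4/9) = 3/4.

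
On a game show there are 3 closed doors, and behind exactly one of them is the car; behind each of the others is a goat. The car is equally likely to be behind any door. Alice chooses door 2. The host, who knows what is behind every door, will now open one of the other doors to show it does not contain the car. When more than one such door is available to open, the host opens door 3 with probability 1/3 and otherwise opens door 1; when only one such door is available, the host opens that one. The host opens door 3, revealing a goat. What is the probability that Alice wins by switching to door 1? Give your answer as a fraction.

3/4

Consider each possible location of the car in turn.
If it is behind door 1 (prior 1/3): only door 3 is available, probability 1; weight (1/3)·1 = 1/3.
If it is behind door 2 (prior 1/3): door 3 is available, opened with probability 1/3; weight (1/3)·(1/3) = 1/9.
If it is behind door 3 (prior 1/3): the host opened door 3, so this case is ruled out; weight (1/3)·0 = 0.
The weights sum to 4/9.
So P(the car behind door 1 | the host opened door 3) = (1/3) / (4/9) = 3/4.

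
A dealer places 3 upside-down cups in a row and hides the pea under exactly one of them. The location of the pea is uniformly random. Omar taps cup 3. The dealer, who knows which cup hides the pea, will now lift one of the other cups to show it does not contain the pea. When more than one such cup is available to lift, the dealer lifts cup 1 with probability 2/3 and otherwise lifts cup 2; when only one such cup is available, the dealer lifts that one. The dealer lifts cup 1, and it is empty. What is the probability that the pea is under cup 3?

2/5

Condition on the true location of the pea.
If it is under cup 1 (prior 1/3): the dealer opened cup 1, so this case is ruled out; weight (1/3)·0 = 0.
If it is under cup 2 (prior 1/3): only cup 1 is available, probability 1; weight (1/3)·1 = 1/3.
If it is under cup 3 (prior 1/3): cup 1 is available, opened with probability 2/3; weight (1/3)·(2/3) = 2/9.
The weights sum to 5/9.
So P(the pea under cup 3 | the dealer opened cup 1) = (2/9) / (5/9) = 2/5.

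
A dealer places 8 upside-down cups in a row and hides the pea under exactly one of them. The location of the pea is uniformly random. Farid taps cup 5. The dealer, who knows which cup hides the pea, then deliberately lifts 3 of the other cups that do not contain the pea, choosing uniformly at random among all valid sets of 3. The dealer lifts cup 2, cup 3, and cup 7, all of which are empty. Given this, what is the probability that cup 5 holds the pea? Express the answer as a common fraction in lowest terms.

Consider each possible location of the pea in turn.
If it is under any of cups 1, 4, 6, and 8 (prior 1/8 each): the dealer has 20 equally likely choices, so probability 1/20; weight (1/8)·(1/20) = 1/160 each.
If it is under any of cups 2, 3, and 7 (prior 1/8 each): that cup was opened and seen not to hold the prize — ruled out; weight (1/8)·0 = 0 each.
If it is under cup 5 (prior 1/8): the dealer has 35 equally likely choices, so probability 1/35; weight (1/8)·(1/35) = 1/280.
The weights sum to 1/35.
So P(the pea under cup 5 | the dealer opened cup 2, cup 3, and cup 7) = (1/280) / (1/35) = 1/8.

1/8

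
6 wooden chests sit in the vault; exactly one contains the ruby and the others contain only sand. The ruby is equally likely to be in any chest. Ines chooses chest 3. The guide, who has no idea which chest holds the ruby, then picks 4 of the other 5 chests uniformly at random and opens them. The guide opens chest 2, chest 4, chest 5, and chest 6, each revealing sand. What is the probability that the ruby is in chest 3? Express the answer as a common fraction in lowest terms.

1/2

Condition on the true location of the ruby.
If it is in either of chests 1 and 3 (prior 1/6 each): the guide picks exactly this set with probability 1/5 regardless, and none is the prize; weight (1/6)·(1/5) = 1/30 each.
If it is in any of chests 2, 4, 5, and 6 (prior 1/6 each): that chest was opened and seen not to hold the prize — ruled out; weight (1/6)·0 = 0 each.
The weights sum to 1/15.
So P(the ruby in chest 3 | the guide opened chest 2, chest 4, chest 5, and chest 6) = (1/30) / (1/15) = 1/2.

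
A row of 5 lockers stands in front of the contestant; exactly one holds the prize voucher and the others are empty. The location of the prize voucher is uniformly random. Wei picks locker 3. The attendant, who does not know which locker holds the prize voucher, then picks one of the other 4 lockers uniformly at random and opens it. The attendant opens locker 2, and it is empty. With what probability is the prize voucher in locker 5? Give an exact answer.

1/4

Consider each possible location of the prize voucher in turn.
If it is in any of lockers 1, 3, 4, and 5 (prior 1/5 each): the attendant picks locker 2 with probability 1/4 regardless, and it is not the prize; weight (1/5)·(1/4) = 1/20 each.
If it is in locker 2 (prior 1/5): the attendant opened locker 2, so this case is ruled out; weight (1/5)·0 = 0.
The weights sum to 1/5.
So P(the prize voucher in locker 5 | the attendant opened locker 2) = (1/20) / (1/5) = 1/4.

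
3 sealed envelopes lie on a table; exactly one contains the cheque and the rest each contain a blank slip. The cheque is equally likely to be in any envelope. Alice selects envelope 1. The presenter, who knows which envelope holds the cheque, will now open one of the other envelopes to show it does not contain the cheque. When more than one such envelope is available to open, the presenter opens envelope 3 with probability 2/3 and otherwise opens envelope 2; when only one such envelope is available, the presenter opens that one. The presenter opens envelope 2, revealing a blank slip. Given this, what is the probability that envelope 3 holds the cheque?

3/4

Consider each possible location of the cheque in turn.
If it is in envelope 1 (prior 1/3): envelope 3 is available but not opened, probability 1/3; weight (1/3)·(1/3) = 1/9.
If it is in envelope 2 (prior 1/3): the presenter opened envelope 2, so this case is ruled out; weight (1/3)·0 = 0.
If it is in envelope 3 (prior 1/3): only envelope 2 is available, probability 1; weight (1/3)·1 = 1/3.
The weights sum to 4/9.
So P(the cheque in envelope 3 | the presenter opened envelope 2) = (1/3) / (4/9) = 3/4.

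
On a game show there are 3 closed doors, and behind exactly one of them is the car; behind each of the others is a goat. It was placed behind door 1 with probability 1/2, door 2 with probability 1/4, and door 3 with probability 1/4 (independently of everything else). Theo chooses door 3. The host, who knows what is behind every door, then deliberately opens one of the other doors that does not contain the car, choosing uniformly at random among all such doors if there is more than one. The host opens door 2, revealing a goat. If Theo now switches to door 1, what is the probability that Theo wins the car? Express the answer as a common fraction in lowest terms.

4/5

Condition on the true location of the car.
If it is behind door 1 (prior 1/2): the host has no choice, probability 1; weight (1/2)·1 = 1/2.
If it is behind door 2 (prior 1/4): the host opened door 2, so this case is ruled out; weight (1/4)·0 = 0.
If it is behind door 3 (prior 1/4): the host has 2 equally likely choices, so probability 1/2; weight (1/4)·(1/2) = 1/8.
The weights sum to 5/8.
So P(the car behind door 1 | the host opened door 2) = (1/2) / (5/8) = 4/5.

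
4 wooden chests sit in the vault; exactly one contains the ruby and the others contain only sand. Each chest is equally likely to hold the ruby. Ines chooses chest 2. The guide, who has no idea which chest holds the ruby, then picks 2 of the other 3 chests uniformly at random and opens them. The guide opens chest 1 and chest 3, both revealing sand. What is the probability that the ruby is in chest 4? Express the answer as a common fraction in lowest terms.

Condition on the true location of the ruby.
If it is in either of chests 1 and 3 (prior 1/4 each): that chest was opened and seen not to hold the prize — ruled out; weight (1/4)·0 = 0 each.
If it is in either of chests 2 and 4 (prior 1/4 each): the guide picks exactly this set with probability 1/3 regardless, and none is the prize; weight (1/4)·(1/3) = 1/12 each.
The weights sum to 1/6.
So P(the ruby in chest 4 | the guide opened chest 1 and chest 3) = (1/12) / (1/6) = 1/2.

1/2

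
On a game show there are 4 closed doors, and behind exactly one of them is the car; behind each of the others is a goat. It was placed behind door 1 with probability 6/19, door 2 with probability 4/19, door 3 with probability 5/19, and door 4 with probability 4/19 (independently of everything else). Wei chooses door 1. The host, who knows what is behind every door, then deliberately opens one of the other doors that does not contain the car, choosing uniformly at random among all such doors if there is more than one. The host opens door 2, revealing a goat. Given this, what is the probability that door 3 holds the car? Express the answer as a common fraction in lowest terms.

5/13

Apply Bayes' rule, conditioning on where the car actually is.
If it is behind door 1 (prior 6/19): the host has 3 equally likely choices, so probability 1/3; weight (6/19)·(1/3) = 2/19.
If it is behind door 2 (prior 4/19): the host opened door 2, so this case is ruled out; weight (4/19)·0 = 0.
If it is behind door 3 (prior 5/19): the host has 2 equally likely choices, so probability 1/2; weight (5/19)·(1/2) = 5/38.
If it is behind door 4 (prior 4/19): the host has 2 equally likely choices, so probability 1/2; weight (4/19)·(1/2) = 2/19.
The weights sum to 13/38.
So P(the car behind door 3 | the host opened door 2) = (5/38) / (13/38) = 5/13.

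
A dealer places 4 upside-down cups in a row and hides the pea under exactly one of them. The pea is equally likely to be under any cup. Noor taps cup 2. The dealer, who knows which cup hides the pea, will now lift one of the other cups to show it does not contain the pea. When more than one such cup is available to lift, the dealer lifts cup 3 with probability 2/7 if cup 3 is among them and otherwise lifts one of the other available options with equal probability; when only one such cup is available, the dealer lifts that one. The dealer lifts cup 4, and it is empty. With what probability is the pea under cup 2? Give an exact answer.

5/22

Condition on the true location of the pea.
If it is under cup 1 (prior 1/4): cup 3 is available but not opened, probability 5/7; weight (1/4)·(5/7) = 5/28.
If it is under cup 2 (prior 1/4): cup 3 is available but not opened; cup 4 gets probability (1 − 2/7)/2 = 5/14; weight (1/4)·(5/14) = 5/56.
If it is under cup 3 (prior 1/4): cup 3 holds the prize so is unavailable; the dealer chooses uniformly among the 2 others, probability 1/2; weight (1/4)·(1/2) = 1/8.
If it is under cup 4 (prior 1/4): the dealer opened cup 4, so this case is ruled out; weight (1/4)·0 = 0.
The weights sum to 11/28.
So P(the pea under cup 2 | the dealer opened cup 4) = (5/56) / (11/28) = 5/22.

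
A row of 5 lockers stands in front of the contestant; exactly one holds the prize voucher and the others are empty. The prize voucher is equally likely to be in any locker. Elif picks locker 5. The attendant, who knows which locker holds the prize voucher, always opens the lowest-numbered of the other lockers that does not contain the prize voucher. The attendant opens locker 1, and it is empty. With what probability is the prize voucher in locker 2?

1/4

Consider each possible location of the prize voucher in turn.
If it is in locker 1 (prior 1/5): the attendant opened locker 1, so this case is ruled out; weight (1/5)·0 = 0.
If it is in any of lockers 2, 3, 4, and 5 (prior 1/5 each): locker 1 is the lowest-numbered option available, probability 1; weight (1/5)·1 = 1/5 each.
The weights sum to 4/5.
So P(the prize voucher in locker 2 | the attendant opened locker 1) = (1/5) / (4/5) = 1/4.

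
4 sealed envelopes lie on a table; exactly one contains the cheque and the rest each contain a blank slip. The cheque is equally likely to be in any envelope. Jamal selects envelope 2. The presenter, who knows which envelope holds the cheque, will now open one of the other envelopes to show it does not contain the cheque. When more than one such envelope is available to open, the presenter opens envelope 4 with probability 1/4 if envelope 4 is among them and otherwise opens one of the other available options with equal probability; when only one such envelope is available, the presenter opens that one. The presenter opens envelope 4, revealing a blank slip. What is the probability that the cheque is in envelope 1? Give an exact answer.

Condition on the true location of the cheque.
If it is in any of envelopes 1, 2, and 3 (prior 1/4 each): envelope 4 is available, opened with probability 1/4; weight (1/4)·(1/4) = 1/16 each.
If it is in envelope 4 (prior 1/4): the presenter opened envelope 4, so this case is ruled out; weight (1/4)·0 = 0.
The weights sum to 3/16.
So P(the cheque in envelope 1 | the presenter opened envelope 4) = (1/16) / (3/16) = 1/3.

1/3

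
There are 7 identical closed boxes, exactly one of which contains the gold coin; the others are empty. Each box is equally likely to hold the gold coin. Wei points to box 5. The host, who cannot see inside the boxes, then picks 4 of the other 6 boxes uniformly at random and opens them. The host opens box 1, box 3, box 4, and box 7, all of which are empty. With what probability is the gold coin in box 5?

1/3

Because the host chose which boxes to open without knowing where the gold coin is, the choice is independent of the prize location. Learning that none of the 4 opened boxes holds the gold coin simply rules out those 4 locations and leaves the remaining 3 boxes still equally likely by symmetry.
So P(the gold coin in box 5) = 1/3.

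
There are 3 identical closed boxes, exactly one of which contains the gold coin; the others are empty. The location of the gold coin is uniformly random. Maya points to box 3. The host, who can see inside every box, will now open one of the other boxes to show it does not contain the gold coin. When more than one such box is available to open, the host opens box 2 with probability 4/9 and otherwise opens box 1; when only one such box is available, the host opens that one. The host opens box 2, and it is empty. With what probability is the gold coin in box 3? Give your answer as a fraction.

4/13

Consider each possible location of the gold coin in turn.
If it is in box 1 (prior 1/3): only box 2 is available, probability 1; weight (1/3)·1 = 1/3.
If it is in box 2 (prior 1/3): the host opened box 2, so this case is ruled out; weight (1/3)·0 = 0.
If it is in box 3 (prior 1/3): box 2 is available, opened with probability 4/9; weight (1/3)·(4/9) = 4/27.
The weights sum to 13/27.
So P(the gold coin in box 3 | the host opened box 2) = (4/27) / (13/27) = 4/13.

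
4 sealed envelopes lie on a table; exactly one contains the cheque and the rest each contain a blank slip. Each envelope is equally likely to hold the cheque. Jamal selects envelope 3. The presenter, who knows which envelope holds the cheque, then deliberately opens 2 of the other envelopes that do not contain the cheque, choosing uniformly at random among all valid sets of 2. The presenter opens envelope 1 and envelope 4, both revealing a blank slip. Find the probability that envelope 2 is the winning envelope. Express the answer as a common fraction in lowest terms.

3/4

Condition on the true location of the cheque.
If it is in either of envelopes 1 and 4 (prior 1/4 each): that envelope was opened and seen not to hold the prize — ruled out; weight (1/4)·0 = 0 each.
If it is in envelope 2 (prior 1/4): the presenter has no choice, probability 1; weight (1/4)·1 = 1/4.
If it is in envelope 3 (prior 1/4): the presenter has 3 equally likely choices, so probability 1/3; weight (1/4)·(1/3) = 1/12.
The weights sum to 1/3.
So P(the cheque in envelope 2 | the presenter opened envelope 1 and envelope 4) = (1/4) / (1/3) = 3/4.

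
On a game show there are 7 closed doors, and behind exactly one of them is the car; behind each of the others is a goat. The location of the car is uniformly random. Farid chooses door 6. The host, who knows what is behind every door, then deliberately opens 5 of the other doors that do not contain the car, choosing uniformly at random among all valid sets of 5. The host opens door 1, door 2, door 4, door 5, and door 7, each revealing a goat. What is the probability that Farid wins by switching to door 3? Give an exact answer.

Apply Bayes' rule, conditioning on where the car actually is.
If it is behind any of doors 1, 2, 4, 5, and 7 (prior 1/7 each): that door was opened and seen not to hold the prize — ruled out; weight (1/7)·0 = 0 each.
If it is behind door 3 (prior 1/7): the host has no choice, probability 1; weight (1/7)·1 = 1/7.
If it is behind door 6 (prior 1/7): the host has 6 equally likely choices, so probability 1/6; weight (1/7)·(1/6) = 1/42.
The weights sum to 1/6.
So P(the car behind door 3 | the host opened door 1, door 2, door 4, door 5, and door 7) = (1/7) / (1/6) = 6/7.

6/7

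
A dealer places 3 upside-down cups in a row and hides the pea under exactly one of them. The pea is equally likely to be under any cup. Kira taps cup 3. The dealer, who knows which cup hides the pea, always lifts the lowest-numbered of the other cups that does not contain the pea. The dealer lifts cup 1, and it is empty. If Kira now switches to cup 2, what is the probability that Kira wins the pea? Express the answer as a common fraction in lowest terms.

Consider each possible location of the pea in turn.
If it is under cup 1 (prior 1/3): the dealer opened cup 1, so this case is ruled out; weight (1/3)·0 = 0.
If it is under either of cups 2 and 3 (prior 1/3 each): cup 1 is the lowest-numbered option available, probability 1; weight (1/3)·1 = 1/3 each.
The weights sum to 2/3.
So P(the pea under cup 2 | the dealer opened cup 1) = (1/3) / (2/3) = 1/2.

1/2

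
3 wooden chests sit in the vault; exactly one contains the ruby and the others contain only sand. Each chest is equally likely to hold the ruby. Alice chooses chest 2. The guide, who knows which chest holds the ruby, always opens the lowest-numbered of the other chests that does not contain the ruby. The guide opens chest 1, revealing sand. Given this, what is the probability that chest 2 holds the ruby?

Apply Bayes' rule, conditioning on where the ruby actually is.
If it is in chest 1 (prior 1/3): the guide opened chest 1, so this case is ruled out; weight (1/3)·0 = 0.
If it is in either of chests 2 and 3 (prior 1/3 each): chest 1 is the lowest-numbered option available, probability 1; weight (1/3)·1 = 1/3 each.
The weights sum to 2/3.
So P(the ruby in chest 2 | the guide opened chest 1) = (1/3) / (2/3) = 1/2.

1/2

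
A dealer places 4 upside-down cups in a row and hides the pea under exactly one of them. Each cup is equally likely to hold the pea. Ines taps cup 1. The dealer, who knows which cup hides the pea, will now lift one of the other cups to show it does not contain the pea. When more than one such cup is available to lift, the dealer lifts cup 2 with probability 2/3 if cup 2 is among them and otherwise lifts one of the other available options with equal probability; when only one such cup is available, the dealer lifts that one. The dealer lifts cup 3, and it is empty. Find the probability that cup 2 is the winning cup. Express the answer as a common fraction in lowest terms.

Condition on the true location of the pea.
If it is under cup 1 (prior 1/4): cup 2 is available but not opened; cup 3 gets probability (1 − 2/3)/2 = 1/6; weight (1/4)·(1/6) = 1/24.
If it is under cup 2 (prior 1/4): cup 2 holds the prize so is unavailable; the dealer chooses uniformly among the 2 others, probability 1/2; weight (1/4)·(1/2) = 1/8.
If it is under cup 3 (prior 1/4): the dealer opened cup 3, so this case is ruled out; weight (1/4)·0 = 0.
If it is under cup 4 (prior 1/4): cup 2 is available but not opened, probability 1/3; weight (1/4)·(1/3) = 1/12.
The weights sum to 1/4.
So P(the pea under cup 2 | the dealer opened cup 3) = (1/8) / (1/4) = 1/2.

1/2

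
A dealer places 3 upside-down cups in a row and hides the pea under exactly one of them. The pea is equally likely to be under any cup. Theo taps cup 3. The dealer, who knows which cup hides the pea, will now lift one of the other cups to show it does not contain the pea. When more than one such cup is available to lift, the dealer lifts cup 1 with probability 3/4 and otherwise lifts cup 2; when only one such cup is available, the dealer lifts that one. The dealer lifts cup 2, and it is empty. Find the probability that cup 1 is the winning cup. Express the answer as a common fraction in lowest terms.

4/5

Condition on the true location of the pea.
If it is under cup 1 (prior 1/3): only cup 2 is available, probability 1; weight (1/3)·1 = 1/3.
If it is under cup 2 (prior 1/3): the dealer opened cup 2, so this case is ruled out; weight (1/3)·0 = 0.
If it is under cup 3 (prior 1/3): cup 1 is available but not opened, probability 1/4; weight (1/3)·(1/4) = 1/12.
The weights sum to 5/12.
So P(the pea under cup 1 | the dealer opened cup 2) = (1/3) / (5/12) = 4/5.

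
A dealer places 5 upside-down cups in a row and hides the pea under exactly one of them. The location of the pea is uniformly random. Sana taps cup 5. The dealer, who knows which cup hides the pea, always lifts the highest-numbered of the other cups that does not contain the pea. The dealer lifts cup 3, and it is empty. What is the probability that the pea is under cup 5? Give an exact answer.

Apply Bayes' rule, conditioning on where the pea actually is.
If it is under any of cups 1, 2, and 5 (prior 1/5 each): the dealer would have opened cup 4 instead, probability 0; weight (1/5)·0 = 0 each.
If it is under cup 3 (prior 1/5): the dealer opened cup 3, so this case is ruled out; weight (1/5)·0 = 0.
If it is under cup 4 (prior 1/5): cup 3 is the highest-numbered option available, probability 1; weight (1/5)·1 = 1/5.
The weights sum to 1/5.
So P(the pea under cup 5 | the dealer opened cup 3) = 0 / (1/5) = 0.

0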